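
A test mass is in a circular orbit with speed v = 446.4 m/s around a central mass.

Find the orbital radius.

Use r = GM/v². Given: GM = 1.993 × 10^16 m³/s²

For a circular orbit, v² = GM / r, so r = GM / v².
r = 1.993e+16 / (446.4)² m ≈ 1e+11 m = 100 Gm.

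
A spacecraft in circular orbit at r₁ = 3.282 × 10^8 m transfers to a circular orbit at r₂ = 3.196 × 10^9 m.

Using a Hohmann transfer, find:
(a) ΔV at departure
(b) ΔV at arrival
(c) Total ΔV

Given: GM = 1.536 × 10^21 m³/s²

Transfer semi-major axis: a_t = (r₁ + r₂)/2 = (3.282e+08 + 3.196e+09)/2 = 1.7621e+09 m.
Circular speeds: v₁ = √(GM/r₁) = 2.16335e+06 m/s, v₂ = √(GM/r₂) = 693254 m/s.
Transfer speeds (vis-viva v² = GM(2/r − 1/a_t)): v₁ᵗ = 2.9135e+06 m/s, v₂ᵗ = 299189 m/s.
(a) ΔV₁ = |v₁ᵗ − v₁| ≈ 7.501e+05 m/s = 750.1 km/s.
(b) ΔV₂ = |v₂ − v₂ᵗ| ≈ 3.941e+05 m/s = 394.1 km/s.
(c) ΔV_total = ΔV₁ + ΔV₂ ≈ 1.144e+06 m/s = 1144 km/s.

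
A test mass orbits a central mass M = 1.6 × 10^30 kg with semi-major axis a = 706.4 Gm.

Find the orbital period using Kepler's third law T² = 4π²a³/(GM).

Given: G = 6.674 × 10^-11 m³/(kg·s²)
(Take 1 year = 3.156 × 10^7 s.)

Convert to SI: a = 706.4 Gm = 7.064e+11 m.
GM = G · M = 6.674e-11 · 1.6e+30 = 1.06784e+20 m³/s².
Kepler's third law: T = 2π √(a³ / GM).
Substituting a = 7.064e+11 m and GM = 1.06784e+20 m³/s²:
T = 2π √((7.064e+11)³ / 1.06784e+20) s
T ≈ 3.61e+08 s = 11.44 years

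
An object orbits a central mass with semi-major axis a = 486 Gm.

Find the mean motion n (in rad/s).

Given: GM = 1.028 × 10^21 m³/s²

Convert to SI: a = 486 Gm = 4.86e+11 m.
n = √(GM / a³).
n = √(1.028e+21 / (4.86e+11)³) rad/s ≈ 9.463e-08 rad/s.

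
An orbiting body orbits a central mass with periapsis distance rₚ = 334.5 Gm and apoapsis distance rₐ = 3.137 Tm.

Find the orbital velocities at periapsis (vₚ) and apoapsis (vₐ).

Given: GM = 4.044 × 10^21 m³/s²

Convert to SI: rₚ = 334.5 Gm = 3.345e+11 m; rₐ = 3.137 Tm = 3.137e+12 m.
Use the vis-viva equation v² = GM(2/r − 1/a) with a = (rₚ + rₐ)/2 = (3.345e+11 + 3.137e+12)/2 = 1.73575e+12 m.
vₚ = √(GM · (2/rₚ − 1/a)) = √(4.044e+21 · (2/3.345e+11 − 1/1.73575e+12)) m/s ≈ 1.478e+05 m/s = 147.8 km/s.
vₐ = √(GM · (2/rₐ − 1/a)) = √(4.044e+21 · (2/3.137e+12 − 1/1.73575e+12)) m/s ≈ 1.576e+04 m/s = 15.76 km/s.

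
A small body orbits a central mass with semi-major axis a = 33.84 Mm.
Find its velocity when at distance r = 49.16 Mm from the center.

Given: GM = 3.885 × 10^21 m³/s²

Convert to SI: a = 33.84 Mm = 3.384e+07 m; r = 49.16 Mm = 4.916e+07 m.
Vis-viva: v = √(GM · (2/r − 1/a)).
2/r − 1/a = 2/4.916e+07 − 1/3.384e+07 = 1.11327e-08 m⁻¹.
v = √(3.885e+21 · 1.11327e-08) m/s ≈ 6.577e+06 m/s = 6577 km/s.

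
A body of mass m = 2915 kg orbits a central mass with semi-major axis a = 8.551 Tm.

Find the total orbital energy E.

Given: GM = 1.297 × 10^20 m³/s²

Convert to SI: a = 8.551 Tm = 8.551e+12 m.
E = −GMm / (2a).
E = −1.297e+20 · 2915 / (2 · 8.551e+12) J ≈ -2.211e+10 J = -22.11 GJ.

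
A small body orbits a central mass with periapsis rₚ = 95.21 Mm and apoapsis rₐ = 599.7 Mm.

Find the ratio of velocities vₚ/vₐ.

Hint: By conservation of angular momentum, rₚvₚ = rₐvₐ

Convert to SI: rₚ = 95.21 Mm = 9.521e+07 m; rₐ = 599.7 Mm = 5.997e+08 m.
Conservation of angular momentum gives rₚvₚ = rₐvₐ, so vₚ/vₐ = rₐ/rₚ.
vₚ/vₐ = 5.997e+08 / 9.521e+07 ≈ 6.299.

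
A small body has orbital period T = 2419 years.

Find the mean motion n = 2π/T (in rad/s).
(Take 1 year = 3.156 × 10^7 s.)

Convert to SI: T = 2419 years = 7.63436e+10 s.
n = 2π / T.
n = 2π / 7.63436e+10 s ≈ 8.23e-11 rad/s.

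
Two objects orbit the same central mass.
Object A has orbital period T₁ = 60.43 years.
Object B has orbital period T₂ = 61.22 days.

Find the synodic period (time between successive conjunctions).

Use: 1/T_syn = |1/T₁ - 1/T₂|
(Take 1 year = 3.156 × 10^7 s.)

Convert to SI: T₁ = 60.43 years = 1.90717e+09 s; T₂ = 61.22 days = 5.28941e+06 s.
T_syn = |T₁ · T₂ / (T₁ − T₂)|.
T_syn = |1.90717e+09 · 5.28941e+06 / (1.90717e+09 − 5.28941e+06)| s ≈ 5.304e+06 s = 61.39 days.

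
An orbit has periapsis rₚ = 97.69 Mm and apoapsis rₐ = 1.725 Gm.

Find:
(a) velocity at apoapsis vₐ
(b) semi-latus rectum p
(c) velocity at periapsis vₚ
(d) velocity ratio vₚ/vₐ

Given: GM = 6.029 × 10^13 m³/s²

Convert to SI: rₚ = 97.69 Mm = 9.769e+07 m; rₐ = 1.725 Gm = 1.725e+09 m.
(a) With a = (rₚ + rₐ)/2 = 9.11345e+08 m, vₐ = √(GM (2/rₐ − 1/a)) = √(6.029e+13 · (2/1.725e+09 − 1/9.11345e+08)) m/s ≈ 61.21 m/s
(b) From a = (rₚ + rₐ)/2 = 9.11345e+08 m and e = (rₐ − rₚ)/(rₐ + rₚ) = 0.892807, p = a(1 − e²) = 9.11345e+08 · (1 − (0.892807)²) ≈ 1.849e+08 m
(c) With a = (rₚ + rₐ)/2 = 9.11345e+08 m, vₚ = √(GM (2/rₚ − 1/a)) = √(6.029e+13 · (2/9.769e+07 − 1/9.11345e+08)) m/s ≈ 1081 m/s
(d) Conservation of angular momentum (rₚvₚ = rₐvₐ) gives vₚ/vₐ = rₐ/rₚ = 1.725e+09/9.769e+07 ≈ 17.66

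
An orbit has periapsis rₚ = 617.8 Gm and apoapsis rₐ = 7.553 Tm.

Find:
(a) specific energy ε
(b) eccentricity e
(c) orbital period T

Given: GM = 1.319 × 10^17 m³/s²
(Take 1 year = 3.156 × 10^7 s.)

Convert to SI: rₚ = 617.8 Gm = 6.178e+11 m; rₐ = 7.553 Tm = 7.553e+12 m.
(a) With a = (rₚ + rₐ)/2 = 4.0854e+12 m, ε = −GM/(2a) = −1.319e+17/(2 · 4.0854e+12) J/kg ≈ -1.614e+04 J/kg
(b) e = (rₐ − rₚ)/(rₐ + rₚ) = (7.553e+12 − 6.178e+11)/(7.553e+12 + 6.178e+11) ≈ 0.8488
(c) With a = (rₚ + rₐ)/2 = 4.0854e+12 m, T = 2π √(a³/GM) = 2π √((4.0854e+12)³/1.319e+17) s ≈ 1.429e+11 s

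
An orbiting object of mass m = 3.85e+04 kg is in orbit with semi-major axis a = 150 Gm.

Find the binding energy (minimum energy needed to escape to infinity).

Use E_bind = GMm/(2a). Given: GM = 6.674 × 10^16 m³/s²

Convert to SI: a = 150 Gm = 1.5e+11 m.
Total orbital energy is E = −GMm/(2a); binding energy is E_bind = −E = GMm/(2a).
E_bind = 6.674e+16 · 3.85e+04 / (2 · 1.5e+11) J ≈ 8.565e+09 J = 8.565 GJ.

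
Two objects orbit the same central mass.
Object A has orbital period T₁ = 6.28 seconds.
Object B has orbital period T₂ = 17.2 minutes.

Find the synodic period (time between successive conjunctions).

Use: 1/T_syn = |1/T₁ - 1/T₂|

Convert to SI: T₂ = 17.2 minutes = 1032 s.
T_syn = |T₁ · T₂ / (T₁ − T₂)|.
T_syn = |6.28 · 1032 / (6.28 − 1032)| s ≈ 6.318 s = 6.318 seconds.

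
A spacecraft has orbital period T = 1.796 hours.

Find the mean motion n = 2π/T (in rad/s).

Convert to SI: T = 1.796 hours = 6465.6 s.
n = 2π / T.
n = 2π / 6465.6 s ≈ 0.0009718 rad/s.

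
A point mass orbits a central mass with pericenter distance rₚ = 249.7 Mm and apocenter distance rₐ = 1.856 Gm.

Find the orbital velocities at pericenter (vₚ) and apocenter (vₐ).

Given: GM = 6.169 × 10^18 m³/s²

Convert to SI: rₚ = 249.7 Mm = 2.497e+08 m; rₐ = 1.856 Gm = 1.856e+09 m.
Use the vis-viva equation v² = GM(2/r − 1/a) with a = (rₚ + rₐ)/2 = (2.497e+08 + 1.856e+09)/2 = 1.05285e+09 m.
vₚ = √(GM · (2/rₚ − 1/a)) = √(6.169e+18 · (2/2.497e+08 − 1/1.05285e+09)) m/s ≈ 2.087e+05 m/s = 208.7 km/s.
vₐ = √(GM · (2/rₐ − 1/a)) = √(6.169e+18 · (2/1.856e+09 − 1/1.05285e+09)) m/s ≈ 2.808e+04 m/s = 28.08 km/s.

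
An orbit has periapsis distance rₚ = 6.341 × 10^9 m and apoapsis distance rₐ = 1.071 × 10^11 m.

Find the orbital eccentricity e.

e = (rₐ − rₚ) / (rₐ + rₚ).
e = (1.071e+11 − 6.341e+09) / (1.071e+11 + 6.341e+09) = 1.00759e+11 / 1.13441e+11 ≈ 0.8882.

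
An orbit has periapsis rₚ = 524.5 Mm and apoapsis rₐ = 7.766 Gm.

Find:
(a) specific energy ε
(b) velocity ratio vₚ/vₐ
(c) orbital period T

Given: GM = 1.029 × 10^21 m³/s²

Convert to SI: rₚ = 524.5 Mm = 5.245e+08 m; rₐ = 7.766 Gm = 7.766e+09 m.
(a) With a = (rₚ + rₐ)/2 = 4.14525e+09 m, ε = −GM/(2a) = −1.029e+21/(2 · 4.14525e+09) J/kg ≈ -1.241e+11 J/kg
(b) Conservation of angular momentum (rₚvₚ = rₐvₐ) gives vₚ/vₐ = rₐ/rₚ = 7.766e+09/5.245e+08 ≈ 14.81
(c) With a = (rₚ + rₐ)/2 = 4.14525e+09 m, T = 2π √(a³/GM) = 2π √((4.14525e+09)³/1.029e+21) s ≈ 5.228e+04 s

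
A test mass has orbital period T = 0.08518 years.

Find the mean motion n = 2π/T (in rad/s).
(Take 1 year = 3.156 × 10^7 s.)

Convert to SI: T = 0.08518 years = 2.68828e+06 s.
n = 2π / T.
n = 2π / 2.68828e+06 s ≈ 2.337e-06 rad/s.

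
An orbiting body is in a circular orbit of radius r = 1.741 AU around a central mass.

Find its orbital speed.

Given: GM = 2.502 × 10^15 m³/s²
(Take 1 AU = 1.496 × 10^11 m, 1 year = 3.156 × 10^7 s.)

Convert to SI: r = 1.741 AU = 2.60454e+11 m.
For a circular orbit, gravity supplies the centripetal force, so v = √(GM / r).
v = √(2.502e+15 / 2.60454e+11) m/s ≈ 98.01 m/s = 0.02068 AU/year.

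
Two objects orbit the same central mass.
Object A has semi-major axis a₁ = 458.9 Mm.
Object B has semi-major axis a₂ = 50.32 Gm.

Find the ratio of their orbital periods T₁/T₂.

Convert to SI: a₁ = 458.9 Mm = 4.589e+08 m; a₂ = 50.32 Gm = 5.032e+10 m.
From Kepler's third law, (T₁/T₂)² = (a₁/a₂)³, so T₁/T₂ = (a₁/a₂)^(3/2).
a₁/a₂ = 4.589e+08 / 5.032e+10 = 0.00911963.
T₁/T₂ = (0.00911963)^(3/2) ≈ 0.0008709.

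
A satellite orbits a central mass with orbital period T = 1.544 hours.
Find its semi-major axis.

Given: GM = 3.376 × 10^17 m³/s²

Convert to SI: T = 1.544 hours = 5558.4 s.
Invert Kepler's third law: a = (GM · T² / (4π²))^(1/3).
Substituting T = 5558.4 s and GM = 3.376e+17 m³/s²:
a = (3.376e+17 · (5558.4)² / (4π²))^(1/3) m
a ≈ 6.417e+07 m = 64.17 Mm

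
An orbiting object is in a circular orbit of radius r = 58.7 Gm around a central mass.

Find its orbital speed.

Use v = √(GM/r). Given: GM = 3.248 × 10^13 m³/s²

Convert to SI: r = 58.7 Gm = 5.87e+10 m.
For a circular orbit, gravity supplies the centripetal force, so v = √(GM / r).
v = √(3.248e+13 / 5.87e+10) m/s ≈ 23.52 m/s = 23.52 m/s.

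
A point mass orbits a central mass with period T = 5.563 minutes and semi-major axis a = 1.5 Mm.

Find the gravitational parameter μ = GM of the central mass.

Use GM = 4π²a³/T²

Convert to SI: T = 5.563 minutes = 333.78 s; a = 1.5 Mm = 1.5e+06 m.
GM = 4π² · a³ / T².
GM = 4π² · (1.5e+06)³ / (333.78)² m³/s² ≈ 1.196e+15 m³/s² = 1.196 × 10^15 m³/s².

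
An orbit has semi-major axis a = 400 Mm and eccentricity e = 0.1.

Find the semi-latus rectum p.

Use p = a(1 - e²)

Convert to SI: a = 400 Mm = 4e+08 m.
p = a (1 − e²).
p = 4e+08 · (1 − (0.1)²) = 4e+08 · 0.99 ≈ 3.96e+08 m = 396 Mm.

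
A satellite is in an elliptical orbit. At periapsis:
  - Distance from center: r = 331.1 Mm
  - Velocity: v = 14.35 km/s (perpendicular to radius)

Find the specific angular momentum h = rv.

Convert to SI: r = 331.1 Mm = 3.311e+08 m; v = 14.35 km/s = 14350 m/s.
With v perpendicular to r, h = r · v.
h = 3.311e+08 · 14350 m²/s ≈ 4.751e+12 m²/s.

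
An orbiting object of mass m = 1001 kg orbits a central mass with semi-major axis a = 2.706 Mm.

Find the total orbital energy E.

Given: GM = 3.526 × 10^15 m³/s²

Convert to SI: a = 2.706 Mm = 2.706e+06 m.
E = −GMm / (2a).
E = −3.526e+15 · 1001 / (2 · 2.706e+06) J ≈ -6.522e+11 J = -652.2 GJ.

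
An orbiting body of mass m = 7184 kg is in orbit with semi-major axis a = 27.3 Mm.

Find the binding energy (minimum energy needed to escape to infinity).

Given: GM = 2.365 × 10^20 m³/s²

Convert to SI: a = 27.3 Mm = 2.73e+07 m.
Total orbital energy is E = −GMm/(2a); binding energy is E_bind = −E = GMm/(2a).
E_bind = 2.365e+20 · 7184 / (2 · 2.73e+07) J ≈ 3.112e+16 J = 31.12 PJ.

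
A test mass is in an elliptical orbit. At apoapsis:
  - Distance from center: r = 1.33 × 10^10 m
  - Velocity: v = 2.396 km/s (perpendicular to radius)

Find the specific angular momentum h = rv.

Convert to SI: v = 2.396 km/s = 2396 m/s.
With v perpendicular to r, h = r · v.
h = 1.33e+10 · 2396 m²/s ≈ 3.187e+13 m²/s.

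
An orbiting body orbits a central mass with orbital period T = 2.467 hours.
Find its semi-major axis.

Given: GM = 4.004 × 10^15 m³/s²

Convert to SI: T = 2.467 hours = 8881.2 s.
Invert Kepler's third law: a = (GM · T² / (4π²))^(1/3).
Substituting T = 8881.2 s and GM = 4.004e+15 m³/s²:
a = (4.004e+15 · (8881.2)² / (4π²))^(1/3) m
a ≈ 2e+07 m = 20 Mm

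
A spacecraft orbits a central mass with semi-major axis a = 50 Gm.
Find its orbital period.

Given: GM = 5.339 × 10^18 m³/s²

Convert to SI: a = 50 Gm = 5e+10 m.
Kepler's third law: T = 2π √(a³ / GM).
Substituting a = 5e+10 m and GM = 5.339e+18 m³/s²:
T = 2π √((5e+10)³ / 5.339e+18) s
T ≈ 3.04e+07 s = 351.9 days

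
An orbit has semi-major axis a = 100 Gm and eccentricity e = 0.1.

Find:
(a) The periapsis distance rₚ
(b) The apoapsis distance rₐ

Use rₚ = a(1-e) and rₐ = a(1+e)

Convert to SI: a = 100 Gm = 1e+11 m.
(a) rₚ = a(1 − e) = 1e+11 · (1 − 0.1) = 1e+11 · 0.9 ≈ 9e+10 m = 90 Gm.
(b) rₐ = a(1 + e) = 1e+11 · (1 + 0.1) = 1e+11 · 1.1 ≈ 1.1e+11 m = 110 Gm.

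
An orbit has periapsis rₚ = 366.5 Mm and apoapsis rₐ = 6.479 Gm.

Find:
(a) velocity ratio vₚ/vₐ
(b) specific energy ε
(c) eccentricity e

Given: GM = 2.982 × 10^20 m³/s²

Convert to SI: rₚ = 366.5 Mm = 3.665e+08 m; rₐ = 6.479 Gm = 6.479e+09 m.
(a) Conservation of angular momentum (rₚvₚ = rₐvₐ) gives vₚ/vₐ = rₐ/rₚ = 6.479e+09/3.665e+08 ≈ 17.68
(b) With a = (rₚ + rₐ)/2 = 3.42275e+09 m, ε = −GM/(2a) = −2.982e+20/(2 · 3.42275e+09) J/kg ≈ -4.356e+10 J/kg
(c) e = (rₐ − rₚ)/(rₐ + rₚ) = (6.479e+09 − 3.665e+08)/(6.479e+09 + 3.665e+08) ≈ 0.8929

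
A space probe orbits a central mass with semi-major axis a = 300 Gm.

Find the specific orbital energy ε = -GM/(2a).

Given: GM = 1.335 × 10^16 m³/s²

Convert to SI: a = 300 Gm = 3e+11 m.
ε = −GM / (2a).
ε = −1.335e+16 / (2 · 3e+11) J/kg ≈ -2.225e+04 J/kg = -22.25 kJ/kg.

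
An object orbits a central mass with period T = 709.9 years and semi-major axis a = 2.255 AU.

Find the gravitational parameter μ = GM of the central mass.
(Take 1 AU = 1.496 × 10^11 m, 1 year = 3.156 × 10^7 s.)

Convert to SI: T = 709.9 years = 2.24044e+10 s; a = 2.255 AU = 3.37348e+11 m.
GM = 4π² · a³ / T².
GM = 4π² · (3.37348e+11)³ / (2.24044e+10)² m³/s² ≈ 3.019e+15 m³/s² = 3.019 × 10^15 m³/s².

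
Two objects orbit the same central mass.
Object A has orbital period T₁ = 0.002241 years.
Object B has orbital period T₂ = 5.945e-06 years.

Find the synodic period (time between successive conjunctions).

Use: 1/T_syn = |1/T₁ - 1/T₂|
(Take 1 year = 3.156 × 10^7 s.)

Convert to SI: T₁ = 0.002241 years = 70726 s; T₂ = 5.945e-06 years = 187.624 s.
T_syn = |T₁ · T₂ / (T₁ − T₂)|.
T_syn = |70726 · 187.624 / (70726 − 187.624)| s ≈ 188.1 s = 5.961e-06 years.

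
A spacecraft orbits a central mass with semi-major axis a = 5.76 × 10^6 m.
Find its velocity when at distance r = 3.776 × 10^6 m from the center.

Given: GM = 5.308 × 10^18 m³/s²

Vis-viva: v = √(GM · (2/r − 1/a)).
2/r − 1/a = 2/3.776e+06 − 1/5.76e+06 = 3.5605e-07 m⁻¹.
v = √(5.308e+18 · 3.5605e-07) m/s ≈ 1.375e+06 m/s = 1375 km/s.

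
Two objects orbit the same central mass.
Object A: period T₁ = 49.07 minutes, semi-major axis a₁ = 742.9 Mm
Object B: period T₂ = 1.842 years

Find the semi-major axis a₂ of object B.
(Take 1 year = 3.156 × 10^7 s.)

Convert to SI: T₁ = 49.07 minutes = 2944.2 s; a₁ = 742.9 Mm = 7.429e+08 m; T₂ = 1.842 years = 5.81335e+07 s.
Kepler's third law: (T₁/T₂)² = (a₁/a₂)³ ⇒ a₂ = a₁ · (T₂/T₁)^(2/3).
T₂/T₁ = 5.81335e+07 / 2944.2 = 19745.1.
a₂ = 7.429e+08 · (19745.1)^(2/3) m ≈ 5.427e+11 m = 542.7 Gm.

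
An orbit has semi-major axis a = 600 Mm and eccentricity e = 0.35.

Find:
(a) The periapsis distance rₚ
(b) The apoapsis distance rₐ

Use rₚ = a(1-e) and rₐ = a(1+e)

Convert to SI: a = 600 Mm = 6e+08 m.
(a) rₚ = a(1 − e) = 6e+08 · (1 − 0.35) = 6e+08 · 0.65 ≈ 3.9e+08 m = 390 Mm.
(b) rₐ = a(1 + e) = 6e+08 · (1 + 0.35) = 6e+08 · 1.35 ≈ 8.1e+08 m = 810 Mm.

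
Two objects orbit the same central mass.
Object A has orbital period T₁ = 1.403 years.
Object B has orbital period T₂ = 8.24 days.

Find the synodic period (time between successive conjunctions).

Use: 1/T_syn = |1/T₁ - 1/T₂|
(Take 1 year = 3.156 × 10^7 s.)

Convert to SI: T₁ = 1.403 years = 4.42787e+07 s; T₂ = 8.24 days = 711936 s.
T_syn = |T₁ · T₂ / (T₁ − T₂)|.
T_syn = |4.42787e+07 · 711936 / (4.42787e+07 − 711936)| s ≈ 7.236e+05 s = 8.375 days.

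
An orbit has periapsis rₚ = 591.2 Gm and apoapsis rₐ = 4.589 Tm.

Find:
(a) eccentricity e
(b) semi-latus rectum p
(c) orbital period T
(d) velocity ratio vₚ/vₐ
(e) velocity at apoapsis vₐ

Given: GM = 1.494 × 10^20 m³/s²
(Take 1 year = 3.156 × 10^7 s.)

Convert to SI: rₚ = 591.2 Gm = 5.912e+11 m; rₐ = 4.589 Tm = 4.589e+12 m.
(a) e = (rₐ − rₚ)/(rₐ + rₚ) = (4.589e+12 − 5.912e+11)/(4.589e+12 + 5.912e+11) ≈ 0.7717
(b) From a = (rₚ + rₐ)/2 = 2.5901e+12 m and e = (rₐ − rₚ)/(rₐ + rₚ) = 0.771746, p = a(1 − e²) = 2.5901e+12 · (1 − (0.771746)²) ≈ 1.047e+12 m
(c) With a = (rₚ + rₐ)/2 = 2.5901e+12 m, T = 2π √(a³/GM) = 2π √((2.5901e+12)³/1.494e+20) s ≈ 2.143e+09 s
(d) Conservation of angular momentum (rₚvₚ = rₐvₐ) gives vₚ/vₐ = rₐ/rₚ = 4.589e+12/5.912e+11 ≈ 7.762
(e) With a = (rₚ + rₐ)/2 = 2.5901e+12 m, vₐ = √(GM (2/rₐ − 1/a)) = √(1.494e+20 · (2/4.589e+12 − 1/2.5901e+12)) m/s ≈ 2726 m/s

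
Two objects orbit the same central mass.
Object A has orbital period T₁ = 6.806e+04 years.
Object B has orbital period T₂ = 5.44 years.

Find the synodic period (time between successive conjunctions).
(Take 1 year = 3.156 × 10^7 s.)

Convert to SI: T₁ = 6.806e+04 years = 2.14797e+12 s; T₂ = 5.44 years = 1.71686e+08 s.
T_syn = |T₁ · T₂ / (T₁ − T₂)|.
T_syn = |2.14797e+12 · 1.71686e+08 / (2.14797e+12 − 1.71686e+08)| s ≈ 1.717e+08 s = 5.44 years.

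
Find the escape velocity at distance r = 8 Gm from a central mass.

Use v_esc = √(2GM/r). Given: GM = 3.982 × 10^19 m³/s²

Convert to SI: r = 8 Gm = 8e+09 m.
Escape velocity comes from setting total energy to zero: ½v² − GM/r = 0 ⇒ v_esc = √(2GM / r).
v_esc = √(2 · 3.982e+19 / 8e+09) m/s ≈ 9.977e+04 m/s = 99.77 km/s.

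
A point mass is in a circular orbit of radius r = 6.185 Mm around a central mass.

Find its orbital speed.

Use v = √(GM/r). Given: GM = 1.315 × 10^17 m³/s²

Convert to SI: r = 6.185 Mm = 6.185e+06 m.
For a circular orbit, gravity supplies the centripetal force, so v = √(GM / r).
v = √(1.315e+17 / 6.185e+06) m/s ≈ 1.458e+05 m/s = 145.8 km/s.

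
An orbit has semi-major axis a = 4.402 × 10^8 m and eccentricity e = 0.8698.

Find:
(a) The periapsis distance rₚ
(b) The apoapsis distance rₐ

(a) rₚ = a(1 − e) = 4.402e+08 · (1 − 0.8698) = 4.402e+08 · 0.1302 ≈ 5.731e+07 m = 5.731 × 10^7 m.
(b) rₐ = a(1 + e) = 4.402e+08 · (1 + 0.8698) = 4.402e+08 · 1.8698 ≈ 8.231e+08 m = 8.231 × 10^8 m.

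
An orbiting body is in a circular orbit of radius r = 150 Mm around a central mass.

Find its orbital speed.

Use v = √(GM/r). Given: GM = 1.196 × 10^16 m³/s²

Convert to SI: r = 150 Mm = 1.5e+08 m.
For a circular orbit, gravity supplies the centripetal force, so v = √(GM / r).
v = √(1.196e+16 / 1.5e+08) m/s ≈ 8929 m/s = 8.929 km/s.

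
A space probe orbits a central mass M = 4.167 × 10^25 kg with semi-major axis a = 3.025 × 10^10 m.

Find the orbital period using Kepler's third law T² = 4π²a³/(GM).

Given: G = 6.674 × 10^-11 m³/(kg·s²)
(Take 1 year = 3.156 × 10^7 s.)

GM = G · M = 6.674e-11 · 4.167e+25 = 2.78106e+15 m³/s².
Kepler's third law: T = 2π √(a³ / GM).
Substituting a = 3.025e+10 m and GM = 2.78106e+15 m³/s²:
T = 2π √((3.025e+10)³ / 2.78106e+15) s
T ≈ 6.268e+08 s = 19.86 years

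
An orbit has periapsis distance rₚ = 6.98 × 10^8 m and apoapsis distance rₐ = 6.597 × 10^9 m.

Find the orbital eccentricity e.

e = (rₐ − rₚ) / (rₐ + rₚ).
e = (6.597e+09 − 6.98e+08) / (6.597e+09 + 6.98e+08) = 5.899e+09 / 7.295e+09 ≈ 0.8086.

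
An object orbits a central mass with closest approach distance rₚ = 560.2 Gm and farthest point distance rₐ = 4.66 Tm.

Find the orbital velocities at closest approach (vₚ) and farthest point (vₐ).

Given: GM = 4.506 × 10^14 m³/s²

Convert to SI: rₚ = 560.2 Gm = 5.602e+11 m; rₐ = 4.66 Tm = 4.66e+12 m.
Use the vis-viva equation v² = GM(2/r − 1/a) with a = (rₚ + rₐ)/2 = (5.602e+11 + 4.66e+12)/2 = 2.6101e+12 m.
vₚ = √(GM · (2/rₚ − 1/a)) = √(4.506e+14 · (2/5.602e+11 − 1/2.6101e+12)) m/s ≈ 37.9 m/s = 37.9 m/s.
vₐ = √(GM · (2/rₐ − 1/a)) = √(4.506e+14 · (2/4.66e+12 − 1/2.6101e+12)) m/s ≈ 4.556 m/s = 4.556 m/s.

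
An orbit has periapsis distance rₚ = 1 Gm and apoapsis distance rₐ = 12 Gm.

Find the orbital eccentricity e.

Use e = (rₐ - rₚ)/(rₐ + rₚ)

Convert to SI: rₚ = 1 Gm = 1e+09 m; rₐ = 12 Gm = 1.2e+10 m.
e = (rₐ − rₚ) / (rₐ + rₚ).
e = (1.2e+10 − 1e+09) / (1.2e+10 + 1e+09) = 1.1e+10 / 1.3e+10 ≈ 0.8462.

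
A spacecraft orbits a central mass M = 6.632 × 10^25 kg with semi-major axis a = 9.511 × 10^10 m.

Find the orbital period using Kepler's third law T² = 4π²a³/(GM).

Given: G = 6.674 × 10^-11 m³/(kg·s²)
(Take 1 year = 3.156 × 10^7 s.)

GM = G · M = 6.674e-11 · 6.632e+25 = 4.4262e+15 m³/s².
Kepler's third law: T = 2π √(a³ / GM).
Substituting a = 9.511e+10 m and GM = 4.4262e+15 m³/s²:
T = 2π √((9.511e+10)³ / 4.4262e+15) s
T ≈ 2.77e+09 s = 87.77 years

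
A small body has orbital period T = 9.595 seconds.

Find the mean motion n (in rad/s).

n = 2π / T.
n = 2π / 9.595 s ≈ 0.6548 rad/s.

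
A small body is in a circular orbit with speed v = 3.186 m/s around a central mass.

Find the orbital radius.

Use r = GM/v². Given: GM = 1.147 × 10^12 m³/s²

For a circular orbit, v² = GM / r, so r = GM / v².
r = 1.147e+12 / (3.186)² m ≈ 1.13e+11 m = 113 Gm.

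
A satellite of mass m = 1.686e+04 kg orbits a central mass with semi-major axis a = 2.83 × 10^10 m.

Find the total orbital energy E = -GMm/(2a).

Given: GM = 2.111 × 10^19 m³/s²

E = −GMm / (2a).
E = −2.111e+19 · 1.686e+04 / (2 · 2.83e+10) J ≈ -6.288e+12 J = -6.288 TJ.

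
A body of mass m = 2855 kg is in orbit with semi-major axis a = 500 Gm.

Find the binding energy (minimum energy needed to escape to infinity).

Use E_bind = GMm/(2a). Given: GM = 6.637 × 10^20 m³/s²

Convert to SI: a = 500 Gm = 5e+11 m.
Total orbital energy is E = −GMm/(2a); binding energy is E_bind = −E = GMm/(2a).
E_bind = 6.637e+20 · 2855 / (2 · 5e+11) J ≈ 1.895e+12 J = 1.895 TJ.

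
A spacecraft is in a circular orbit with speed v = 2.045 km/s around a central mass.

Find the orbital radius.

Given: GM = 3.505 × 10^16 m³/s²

Convert to SI: v = 2.045 km/s = 2045 m/s.
For a circular orbit, v² = GM / r, so r = GM / v².
r = 3.505e+16 / (2045)² m ≈ 8.381e+09 m = 8.381 Gm.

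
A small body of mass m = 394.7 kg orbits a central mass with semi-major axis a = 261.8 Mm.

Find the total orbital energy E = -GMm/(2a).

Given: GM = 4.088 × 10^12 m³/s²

Convert to SI: a = 261.8 Mm = 2.618e+08 m.
E = −GMm / (2a).
E = −4.088e+12 · 394.7 / (2 · 2.618e+08) J ≈ -3.082e+06 J = -3.082 MJ.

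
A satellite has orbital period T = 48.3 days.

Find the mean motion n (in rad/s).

Convert to SI: T = 48.3 days = 4.17312e+06 s.
n = 2π / T.
n = 2π / 4.17312e+06 s ≈ 1.506e-06 rad/s.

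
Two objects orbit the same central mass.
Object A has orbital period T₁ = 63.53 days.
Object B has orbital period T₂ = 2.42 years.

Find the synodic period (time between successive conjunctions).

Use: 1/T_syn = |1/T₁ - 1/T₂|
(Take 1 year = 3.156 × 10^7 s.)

Convert to SI: T₁ = 63.53 days = 5.48899e+06 s; T₂ = 2.42 years = 7.63752e+07 s.
T_syn = |T₁ · T₂ / (T₁ − T₂)|.
T_syn = |5.48899e+06 · 7.63752e+07 / (5.48899e+06 − 7.63752e+07)| s ≈ 5.914e+06 s = 68.45 days.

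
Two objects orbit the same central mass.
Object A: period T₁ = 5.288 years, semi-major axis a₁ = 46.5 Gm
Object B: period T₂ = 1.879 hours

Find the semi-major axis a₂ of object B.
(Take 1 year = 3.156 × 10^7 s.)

Convert to SI: T₁ = 5.288 years = 1.66889e+08 s; a₁ = 46.5 Gm = 4.65e+10 m; T₂ = 1.879 hours = 6764.4 s.
Kepler's third law: (T₁/T₂)² = (a₁/a₂)³ ⇒ a₂ = a₁ · (T₂/T₁)^(2/3).
T₂/T₁ = 6764.4 / 1.66889e+08 = 4.05323e-05.
a₂ = 4.65e+10 · (4.05323e-05)^(2/3) m ≈ 5.487e+07 m = 54.87 Mm.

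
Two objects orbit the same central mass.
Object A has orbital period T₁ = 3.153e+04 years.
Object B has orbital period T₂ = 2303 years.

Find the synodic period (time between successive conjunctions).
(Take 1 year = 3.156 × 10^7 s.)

Convert to SI: T₁ = 3.153e+04 years = 9.95087e+11 s; T₂ = 2303 years = 7.26827e+10 s.
T_syn = |T₁ · T₂ / (T₁ − T₂)|.
T_syn = |9.95087e+11 · 7.26827e+10 / (9.95087e+11 − 7.26827e+10)| s ≈ 7.841e+10 s = 2484 years.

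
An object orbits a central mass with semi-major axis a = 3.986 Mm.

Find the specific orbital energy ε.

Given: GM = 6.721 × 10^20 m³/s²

Convert to SI: a = 3.986 Mm = 3.986e+06 m.
ε = −GM / (2a).
ε = −6.721e+20 / (2 · 3.986e+06) J/kg ≈ -8.431e+13 J/kg = -8.431e+04 GJ/kg.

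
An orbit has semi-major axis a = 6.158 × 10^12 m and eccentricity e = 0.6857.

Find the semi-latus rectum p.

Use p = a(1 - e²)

p = a (1 − e²).
p = 6.158e+12 · (1 − (0.6857)²) = 6.158e+12 · 0.529816 ≈ 3.263e+12 m = 3.263 × 10^12 m.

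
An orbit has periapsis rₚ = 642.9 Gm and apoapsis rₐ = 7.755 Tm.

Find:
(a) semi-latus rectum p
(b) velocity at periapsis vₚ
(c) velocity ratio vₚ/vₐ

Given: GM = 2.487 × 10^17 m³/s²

Convert to SI: rₚ = 642.9 Gm = 6.429e+11 m; rₐ = 7.755 Tm = 7.755e+12 m.
(a) From a = (rₚ + rₐ)/2 = 4.19895e+12 m and e = (rₐ − rₚ)/(rₐ + rₚ) = 0.84689, p = a(1 − e²) = 4.19895e+12 · (1 − (0.84689)²) ≈ 1.187e+12 m
(b) With a = (rₚ + rₐ)/2 = 4.19895e+12 m, vₚ = √(GM (2/rₚ − 1/a)) = √(2.487e+17 · (2/6.429e+11 − 1/4.19895e+12)) m/s ≈ 845.3 m/s
(c) Conservation of angular momentum (rₚvₚ = rₐvₐ) gives vₚ/vₐ = rₐ/rₚ = 7.755e+12/6.429e+11 ≈ 12.06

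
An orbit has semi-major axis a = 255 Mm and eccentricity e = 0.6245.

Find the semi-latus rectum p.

Convert to SI: a = 255 Mm = 2.55e+08 m.
p = a (1 − e²).
p = 2.55e+08 · (1 − (0.6245)²) = 2.55e+08 · 0.61 ≈ 1.555e+08 m = 155.5 Mm.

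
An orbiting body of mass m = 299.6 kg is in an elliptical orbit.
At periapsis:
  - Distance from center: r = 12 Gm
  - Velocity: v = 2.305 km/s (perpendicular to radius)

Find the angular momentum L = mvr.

Convert to SI: r = 12 Gm = 1.2e+10 m; v = 2.305 km/s = 2305 m/s.
Since v is perpendicular to r, L = m · v · r.
L = 299.6 · 2305 · 1.2e+10 kg·m²/s ≈ 8.287e+15 kg·m²/s.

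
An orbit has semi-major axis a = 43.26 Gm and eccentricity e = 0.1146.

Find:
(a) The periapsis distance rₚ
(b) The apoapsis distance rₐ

Convert to SI: a = 43.26 Gm = 4.326e+10 m.
(a) rₚ = a(1 − e) = 4.326e+10 · (1 − 0.1146) = 4.326e+10 · 0.8854 ≈ 3.83e+10 m = 38.3 Gm.
(b) rₐ = a(1 + e) = 4.326e+10 · (1 + 0.1146) = 4.326e+10 · 1.1146 ≈ 4.822e+10 m = 48.22 Gm.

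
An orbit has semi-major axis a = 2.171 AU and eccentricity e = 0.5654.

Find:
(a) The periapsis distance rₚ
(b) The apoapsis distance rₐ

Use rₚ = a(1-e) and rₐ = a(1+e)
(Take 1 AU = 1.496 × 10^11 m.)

Convert to SI: a = 2.171 AU = 3.24782e+11 m.
(a) rₚ = a(1 − e) = 3.24782e+11 · (1 − 0.5654) = 3.24782e+11 · 0.4346 ≈ 1.412e+11 m = 0.9435 AU.
(b) rₐ = a(1 + e) = 3.24782e+11 · (1 + 0.5654) = 3.24782e+11 · 1.5654 ≈ 5.084e+11 m = 3.398 AU.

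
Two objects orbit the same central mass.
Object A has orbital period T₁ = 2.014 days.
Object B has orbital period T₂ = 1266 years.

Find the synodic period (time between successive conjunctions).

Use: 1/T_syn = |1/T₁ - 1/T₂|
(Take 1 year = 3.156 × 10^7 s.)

Convert to SI: T₁ = 2.014 days = 174010 s; T₂ = 1266 years = 3.9955e+10 s.
T_syn = |T₁ · T₂ / (T₁ − T₂)|.
T_syn = |174010 · 3.9955e+10 / (174010 − 3.9955e+10)| s ≈ 1.74e+05 s = 2.014 days.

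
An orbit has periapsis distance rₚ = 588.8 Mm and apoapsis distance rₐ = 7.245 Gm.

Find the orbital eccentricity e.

Convert to SI: rₚ = 588.8 Mm = 5.888e+08 m; rₐ = 7.245 Gm = 7.245e+09 m.
e = (rₐ − rₚ) / (rₐ + rₚ).
e = (7.245e+09 − 5.888e+08) / (7.245e+09 + 5.888e+08) = 6.6562e+09 / 7.8338e+09 ≈ 0.8497.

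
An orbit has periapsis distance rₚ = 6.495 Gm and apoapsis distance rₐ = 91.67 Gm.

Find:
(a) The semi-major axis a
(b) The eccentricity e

Convert to SI: rₚ = 6.495 Gm = 6.495e+09 m; rₐ = 91.67 Gm = 9.167e+10 m.
(a) a = (rₚ + rₐ) / 2 = (6.495e+09 + 9.167e+10) / 2 ≈ 4.908e+10 m = 49.08 Gm.
(b) e = (rₐ − rₚ) / (rₐ + rₚ) = (9.167e+10 − 6.495e+09) / (9.167e+10 + 6.495e+09) ≈ 0.8677.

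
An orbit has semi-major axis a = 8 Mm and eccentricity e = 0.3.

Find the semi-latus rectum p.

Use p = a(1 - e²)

Convert to SI: a = 8 Mm = 8e+06 m.
p = a (1 − e²).
p = 8e+06 · (1 − (0.3)²) = 8e+06 · 0.91 ≈ 7.28e+06 m = 7.28 Mm.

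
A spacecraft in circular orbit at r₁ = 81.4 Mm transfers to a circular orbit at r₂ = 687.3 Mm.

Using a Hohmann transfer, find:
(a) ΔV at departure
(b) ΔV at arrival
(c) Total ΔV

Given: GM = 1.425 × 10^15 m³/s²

Convert to SI: r₁ = 81.4 Mm = 8.14e+07 m; r₂ = 687.3 Mm = 6.873e+08 m.
Transfer semi-major axis: a_t = (r₁ + r₂)/2 = (8.14e+07 + 6.873e+08)/2 = 3.8435e+08 m.
Circular speeds: v₁ = √(GM/r₁) = 4184.03 m/s, v₂ = √(GM/r₂) = 1439.91 m/s.
Transfer speeds (vis-viva v² = GM(2/r − 1/a_t)): v₁ᵗ = 5595.06 m/s, v₂ᵗ = 662.648 m/s.
(a) ΔV₁ = |v₁ᵗ − v₁| ≈ 1411 m/s = 1.411 km/s.
(b) ΔV₂ = |v₂ − v₂ᵗ| ≈ 777.3 m/s = 777.3 m/s.
(c) ΔV_total = ΔV₁ + ΔV₂ ≈ 2188 m/s = 2.188 km/s.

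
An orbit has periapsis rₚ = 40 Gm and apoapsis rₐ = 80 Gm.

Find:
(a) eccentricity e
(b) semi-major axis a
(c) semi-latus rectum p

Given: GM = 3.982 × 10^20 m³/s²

Convert to SI: rₚ = 40 Gm = 4e+10 m; rₐ = 80 Gm = 8e+10 m.
(a) e = (rₐ − rₚ)/(rₐ + rₚ) = (8e+10 − 4e+10)/(8e+10 + 4e+10) ≈ 0.3333
(b) a = (rₚ + rₐ)/2 = (4e+10 + 8e+10)/2 ≈ 6e+10 m
(c) From a = (rₚ + rₐ)/2 = 6e+10 m and e = (rₐ − rₚ)/(rₐ + rₚ) = 0.333333, p = a(1 − e²) = 6e+10 · (1 − (0.333333)²) ≈ 5.333e+10 m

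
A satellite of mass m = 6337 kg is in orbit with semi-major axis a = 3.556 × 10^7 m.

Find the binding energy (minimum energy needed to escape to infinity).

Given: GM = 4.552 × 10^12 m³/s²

Total orbital energy is E = −GMm/(2a); binding energy is E_bind = −E = GMm/(2a).
E_bind = 4.552e+12 · 6337 / (2 · 3.556e+07) J ≈ 4.056e+08 J = 405.6 MJ.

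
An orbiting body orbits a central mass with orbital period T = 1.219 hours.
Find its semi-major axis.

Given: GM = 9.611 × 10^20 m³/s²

Convert to SI: T = 1.219 hours = 4388.4 s.
Invert Kepler's third law: a = (GM · T² / (4π²))^(1/3).
Substituting T = 4388.4 s and GM = 9.611e+20 m³/s²:
a = (9.611e+20 · (4388.4)² / (4π²))^(1/3) m
a ≈ 7.769e+08 m = 7.769 × 10^8 m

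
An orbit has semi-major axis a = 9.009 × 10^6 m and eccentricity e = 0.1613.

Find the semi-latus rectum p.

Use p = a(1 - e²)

p = a (1 − e²).
p = 9.009e+06 · (1 − (0.1613)²) = 9.009e+06 · 0.973982 ≈ 8.775e+06 m = 8.775 × 10^6 m.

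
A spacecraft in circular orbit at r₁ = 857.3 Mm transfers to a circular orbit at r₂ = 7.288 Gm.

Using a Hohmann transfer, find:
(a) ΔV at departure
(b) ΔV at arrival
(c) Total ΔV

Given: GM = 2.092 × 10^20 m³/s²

Convert to SI: r₁ = 857.3 Mm = 8.573e+08 m; r₂ = 7.288 Gm = 7.288e+09 m.
Transfer semi-major axis: a_t = (r₁ + r₂)/2 = (8.573e+08 + 7.288e+09)/2 = 4.07265e+09 m.
Circular speeds: v₁ = √(GM/r₁) = 493986 m/s, v₂ = √(GM/r₂) = 169425 m/s.
Transfer speeds (vis-viva v² = GM(2/r − 1/a_t)): v₁ᵗ = 660815 m/s, v₂ᵗ = 77732.8 m/s.
(a) ΔV₁ = |v₁ᵗ − v₁| ≈ 1.668e+05 m/s = 166.8 km/s.
(b) ΔV₂ = |v₂ − v₂ᵗ| ≈ 9.169e+04 m/s = 91.69 km/s.
(c) ΔV_total = ΔV₁ + ΔV₂ ≈ 2.585e+05 m/s = 258.5 km/s.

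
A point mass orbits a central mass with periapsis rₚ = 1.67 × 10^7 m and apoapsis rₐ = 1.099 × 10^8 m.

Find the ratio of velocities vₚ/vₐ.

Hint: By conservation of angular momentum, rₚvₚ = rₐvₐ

Conservation of angular momentum gives rₚvₚ = rₐvₐ, so vₚ/vₐ = rₐ/rₚ.
vₚ/vₐ = 1.099e+08 / 1.67e+07 ≈ 6.581.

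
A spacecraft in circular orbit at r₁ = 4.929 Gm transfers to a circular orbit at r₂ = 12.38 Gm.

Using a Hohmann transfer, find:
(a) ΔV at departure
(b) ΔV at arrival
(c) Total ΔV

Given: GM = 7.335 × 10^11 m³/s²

Convert to SI: r₁ = 4.929 Gm = 4.929e+09 m; r₂ = 12.38 Gm = 1.238e+10 m.
Transfer semi-major axis: a_t = (r₁ + r₂)/2 = (4.929e+09 + 1.238e+10)/2 = 8.6545e+09 m.
Circular speeds: v₁ = √(GM/r₁) = 12.1989 m/s, v₂ = √(GM/r₂) = 7.69732 m/s.
Transfer speeds (vis-viva v² = GM(2/r − 1/a_t)): v₁ᵗ = 14.5902 m/s, v₂ᵗ = 5.80896 m/s.
(a) ΔV₁ = |v₁ᵗ − v₁| ≈ 2.391 m/s = 2.391 m/s.
(b) ΔV₂ = |v₂ − v₂ᵗ| ≈ 1.888 m/s = 1.888 m/s.
(c) ΔV_total = ΔV₁ + ΔV₂ ≈ 4.28 m/s = 4.28 m/s.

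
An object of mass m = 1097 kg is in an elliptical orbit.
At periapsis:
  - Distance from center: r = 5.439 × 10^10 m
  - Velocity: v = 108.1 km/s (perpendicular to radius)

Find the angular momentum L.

Convert to SI: v = 108.1 km/s = 108100 m/s.
Since v is perpendicular to r, L = m · v · r.
L = 1097 · 108100 · 5.439e+10 kg·m²/s ≈ 6.45e+18 kg·m²/s.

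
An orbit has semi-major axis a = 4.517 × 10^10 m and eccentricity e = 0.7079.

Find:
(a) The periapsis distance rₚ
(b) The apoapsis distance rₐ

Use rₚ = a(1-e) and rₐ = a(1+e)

(a) rₚ = a(1 − e) = 4.517e+10 · (1 − 0.7079) = 4.517e+10 · 0.2921 ≈ 1.319e+10 m = 1.319 × 10^10 m.
(b) rₐ = a(1 + e) = 4.517e+10 · (1 + 0.7079) = 4.517e+10 · 1.7079 ≈ 7.715e+10 m = 7.715 × 10^10 m.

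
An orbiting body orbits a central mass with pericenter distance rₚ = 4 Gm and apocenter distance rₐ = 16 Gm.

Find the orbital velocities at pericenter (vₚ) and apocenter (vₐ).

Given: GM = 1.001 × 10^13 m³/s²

Convert to SI: rₚ = 4 Gm = 4e+09 m; rₐ = 16 Gm = 1.6e+10 m.
Use the vis-viva equation v² = GM(2/r − 1/a) with a = (rₚ + rₐ)/2 = (4e+09 + 1.6e+10)/2 = 1e+10 m.
vₚ = √(GM · (2/rₚ − 1/a)) = √(1.001e+13 · (2/4e+09 − 1/1e+10)) m/s ≈ 63.28 m/s = 63.28 m/s.
vₐ = √(GM · (2/rₐ − 1/a)) = √(1.001e+13 · (2/1.6e+10 − 1/1e+10)) m/s ≈ 15.82 m/s = 15.82 m/s.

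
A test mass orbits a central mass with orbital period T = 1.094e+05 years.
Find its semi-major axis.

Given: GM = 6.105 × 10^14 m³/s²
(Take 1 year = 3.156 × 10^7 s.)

Convert to SI: T = 1.094e+05 years = 3.45266e+12 s.
Invert Kepler's third law: a = (GM · T² / (4π²))^(1/3).
Substituting T = 3.45266e+12 s and GM = 6.105e+14 m³/s²:
a = (6.105e+14 · (3.45266e+12)² / (4π²))^(1/3) m
a ≈ 5.691e+12 m = 5.691 Tm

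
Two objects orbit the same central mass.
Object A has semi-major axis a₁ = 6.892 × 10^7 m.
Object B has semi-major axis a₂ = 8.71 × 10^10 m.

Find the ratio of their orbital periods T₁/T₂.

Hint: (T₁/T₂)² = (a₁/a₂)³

From Kepler's third law, (T₁/T₂)² = (a₁/a₂)³, so T₁/T₂ = (a₁/a₂)^(3/2).
a₁/a₂ = 6.892e+07 / 8.71e+10 = 0.000791274.
T₁/T₂ = (0.000791274)^(3/2) ≈ 2.226e-05.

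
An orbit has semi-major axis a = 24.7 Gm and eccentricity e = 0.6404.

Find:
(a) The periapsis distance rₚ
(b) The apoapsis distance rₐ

Convert to SI: a = 24.7 Gm = 2.47e+10 m.
(a) rₚ = a(1 − e) = 2.47e+10 · (1 − 0.6404) = 2.47e+10 · 0.3596 ≈ 8.882e+09 m = 8.882 Gm.
(b) rₐ = a(1 + e) = 2.47e+10 · (1 + 0.6404) = 2.47e+10 · 1.6404 ≈ 4.052e+10 m = 40.52 Gm.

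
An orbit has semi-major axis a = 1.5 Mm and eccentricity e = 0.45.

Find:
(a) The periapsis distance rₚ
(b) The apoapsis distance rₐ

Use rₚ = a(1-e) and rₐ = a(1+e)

Convert to SI: a = 1.5 Mm = 1.5e+06 m.
(a) rₚ = a(1 − e) = 1.5e+06 · (1 − 0.45) = 1.5e+06 · 0.55 ≈ 8.25e+05 m = 825 km.
(b) rₐ = a(1 + e) = 1.5e+06 · (1 + 0.45) = 1.5e+06 · 1.45 ≈ 2.175e+06 m = 2.175 Mm.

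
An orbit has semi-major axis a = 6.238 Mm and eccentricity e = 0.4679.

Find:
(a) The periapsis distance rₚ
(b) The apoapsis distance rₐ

Convert to SI: a = 6.238 Mm = 6.238e+06 m.
(a) rₚ = a(1 − e) = 6.238e+06 · (1 − 0.4679) = 6.238e+06 · 0.5321 ≈ 3.319e+06 m = 3.319 Mm.
(b) rₐ = a(1 + e) = 6.238e+06 · (1 + 0.4679) = 6.238e+06 · 1.4679 ≈ 9.157e+06 m = 9.157 Mm.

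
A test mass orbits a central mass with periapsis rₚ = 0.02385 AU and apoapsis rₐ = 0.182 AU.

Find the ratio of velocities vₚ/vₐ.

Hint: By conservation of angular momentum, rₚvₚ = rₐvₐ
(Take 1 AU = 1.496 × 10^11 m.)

Convert to SI: rₚ = 0.02385 AU = 3.56796e+09 m; rₐ = 0.182 AU = 2.72272e+10 m.
Conservation of angular momentum gives rₚvₚ = rₐvₐ, so vₚ/vₐ = rₐ/rₚ.
vₚ/vₐ = 2.72272e+10 / 3.56796e+09 ≈ 7.631.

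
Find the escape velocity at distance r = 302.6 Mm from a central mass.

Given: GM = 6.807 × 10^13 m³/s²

Convert to SI: r = 302.6 Mm = 3.026e+08 m.
Escape velocity comes from setting total energy to zero: ½v² − GM/r = 0 ⇒ v_esc = √(2GM / r).
v_esc = √(2 · 6.807e+13 / 3.026e+08) m/s ≈ 670.7 m/s = 670.7 m/s.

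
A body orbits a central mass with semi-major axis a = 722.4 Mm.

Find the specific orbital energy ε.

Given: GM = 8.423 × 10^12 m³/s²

Convert to SI: a = 722.4 Mm = 7.224e+08 m.
ε = −GM / (2a).
ε = −8.423e+12 / (2 · 7.224e+08) J/kg ≈ -5830 J/kg = -5.83 kJ/kg.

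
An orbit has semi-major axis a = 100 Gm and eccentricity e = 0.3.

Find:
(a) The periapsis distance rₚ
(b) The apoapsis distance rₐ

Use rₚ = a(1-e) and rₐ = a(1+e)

Convert to SI: a = 100 Gm = 1e+11 m.
(a) rₚ = a(1 − e) = 1e+11 · (1 − 0.3) = 1e+11 · 0.7 ≈ 7e+10 m = 70 Gm.
(b) rₐ = a(1 + e) = 1e+11 · (1 + 0.3) = 1e+11 · 1.3 ≈ 1.3e+11 m = 130 Gm.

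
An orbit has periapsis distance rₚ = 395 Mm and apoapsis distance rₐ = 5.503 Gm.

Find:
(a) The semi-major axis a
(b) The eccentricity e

Convert to SI: rₚ = 395 Mm = 3.95e+08 m; rₐ = 5.503 Gm = 5.503e+09 m.
(a) a = (rₚ + rₐ) / 2 = (3.95e+08 + 5.503e+09) / 2 ≈ 2.949e+09 m = 2.949 Gm.
(b) e = (rₐ − rₚ) / (rₐ + rₚ) = (5.503e+09 − 3.95e+08) / (5.503e+09 + 3.95e+08) ≈ 0.8661.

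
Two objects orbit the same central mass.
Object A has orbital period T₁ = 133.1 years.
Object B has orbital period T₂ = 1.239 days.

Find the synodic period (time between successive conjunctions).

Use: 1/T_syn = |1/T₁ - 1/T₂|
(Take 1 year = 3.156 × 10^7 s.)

Convert to SI: T₁ = 133.1 years = 4.20064e+09 s; T₂ = 1.239 days = 107050 s.
T_syn = |T₁ · T₂ / (T₁ − T₂)|.
T_syn = |4.20064e+09 · 107050 / (4.20064e+09 − 107050)| s ≈ 1.071e+05 s = 1.239 days.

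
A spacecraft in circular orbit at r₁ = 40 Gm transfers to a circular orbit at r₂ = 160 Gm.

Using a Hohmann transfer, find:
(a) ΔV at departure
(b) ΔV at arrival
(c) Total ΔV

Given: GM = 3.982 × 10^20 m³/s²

Convert to SI: r₁ = 40 Gm = 4e+10 m; r₂ = 160 Gm = 1.6e+11 m.
Transfer semi-major axis: a_t = (r₁ + r₂)/2 = (4e+10 + 1.6e+11)/2 = 1e+11 m.
Circular speeds: v₁ = √(GM/r₁) = 99774.7 m/s, v₂ = √(GM/r₂) = 49887.4 m/s.
Transfer speeds (vis-viva v² = GM(2/r − 1/a_t)): v₁ᵗ = 126206 m/s, v₂ᵗ = 31551.5 m/s.
(a) ΔV₁ = |v₁ᵗ − v₁| ≈ 2.643e+04 m/s = 26.43 km/s.
(b) ΔV₂ = |v₂ − v₂ᵗ| ≈ 1.834e+04 m/s = 18.34 km/s.
(c) ΔV_total = ΔV₁ + ΔV₂ ≈ 4.477e+04 m/s = 44.77 km/s.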